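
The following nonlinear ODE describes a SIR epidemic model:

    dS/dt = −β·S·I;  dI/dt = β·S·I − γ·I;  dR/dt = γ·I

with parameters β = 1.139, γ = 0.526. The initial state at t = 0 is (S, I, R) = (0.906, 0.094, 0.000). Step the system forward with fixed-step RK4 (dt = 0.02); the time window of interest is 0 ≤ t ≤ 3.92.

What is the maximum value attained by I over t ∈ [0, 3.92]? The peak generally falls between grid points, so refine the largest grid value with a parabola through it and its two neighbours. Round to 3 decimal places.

t=0.000: state=(0.906, 0.094, 0.000)
step 1 (dt=0.02): k1=(-0.097, 0.048, 0.049), k2=(-0.097, 0.048, 0.050), k3=(-0.097, 0.048, 0.050), k4=(-0.098, 0.048, 0.050); state += dt/6·(k1+2k2+2k3+k4)
t=0.020: state=(0.904, 0.095, 0.001)
t=0.040: state=(0.902, 0.096, 0.002)
t=0.060: state=(0.900, 0.097, 0.003)
continuing one RK4 step at a time; state shown every 10 steps (Δt=0.2):
t=0.200: state=(0.886, 0.104, 0.010)
t=0.400: state=(0.864, 0.114, 0.022)
t=0.600: state=(0.841, 0.125, 0.034)
t=0.800: state=(0.816, 0.136, 0.048)
t=1.000: state=(0.791, 0.146, 0.063)
t=1.200: state=(0.764, 0.157, 0.079)
t=1.400: state=(0.736, 0.168, 0.096)
t=1.600: state=(0.707, 0.178, 0.114)
t=1.800: state=(0.679, 0.188, 0.134)
t=2.000: state=(0.649, 0.197, 0.154)
t=2.200: state=(0.620, 0.205, 0.175)
t=2.400: state=(0.592, 0.212, 0.197)
t=2.600: state=(0.563, 0.217, 0.219)
t=2.800: state=(0.536, 0.222, 0.242)
t=3.000: state=(0.509, 0.225, 0.266)
t=3.200: state=(0.484, 0.226, 0.290)
t=3.400: state=(0.459, 0.227, 0.314)
t=3.600: state=(0.436, 0.226, 0.337)
t=3.800: state=(0.415, 0.224, 0.361)
t=3.920: state=(0.402, 0.223, 0.375)
largest grid value and its neighbours: I(3.360)=0.22698, I(3.380)=0.22698, I(3.400)=0.22698
parabola through these three points peaks at t≈3.380 with I≈0.22698

max I = 0.227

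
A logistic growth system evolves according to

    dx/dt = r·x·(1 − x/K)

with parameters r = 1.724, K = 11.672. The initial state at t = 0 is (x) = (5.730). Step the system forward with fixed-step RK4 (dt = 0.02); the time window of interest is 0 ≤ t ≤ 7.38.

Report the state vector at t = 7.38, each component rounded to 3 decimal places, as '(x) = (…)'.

(x) = (11.672)

t=0.000: state=(5.730)
step 1 (dt=0.02): k1=(5.029), k2=(5.030), k3=(5.030), k4=(5.031); state += dt/6·(k1+2k2+2k3+k4)
t=0.020: state=(5.831)
t=0.040: state=(5.931)
t=0.060: state=(6.032)
continuing one RK4 step at a time; state shown every 25 steps (Δt=0.5):
t=0.500: state=(8.117)
t=1.000: state=(9.850)
t=1.500: state=(10.826)
t=2.000: state=(11.299)
t=2.500: state=(11.512)
t=3.000: state=(11.604)
t=3.500: state=(11.643)
t=4.000: state=(11.660)
t=4.500: state=(11.667)
t=5.000: state=(11.670)
t=5.500: state=(11.671)
t=6.000: state=(11.672)
t=6.500: state=(11.672)
t=7.000: state=(11.672)
t=7.380: state=(11.672)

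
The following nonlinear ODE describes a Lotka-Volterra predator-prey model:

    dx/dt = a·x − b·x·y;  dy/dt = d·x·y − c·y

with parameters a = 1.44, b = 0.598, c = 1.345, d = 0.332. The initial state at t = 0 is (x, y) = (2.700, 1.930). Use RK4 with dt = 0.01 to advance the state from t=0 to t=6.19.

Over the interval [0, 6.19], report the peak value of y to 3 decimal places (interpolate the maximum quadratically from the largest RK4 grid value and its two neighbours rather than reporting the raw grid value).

max y = 3.581

t=0.000: state=(2.700, 1.930)
step 1 (dt=0.01): k1=(0.772, -0.866), k2=(0.780, -0.861), k3=(0.780, -0.861), k4=(0.788, -0.857); state += dt/6·(k1+2k2+2k3+k4)
t=0.010: state=(2.708, 1.921)
t=0.020: state=(2.716, 1.913)
t=0.030: state=(2.724, 1.904)
continuing one RK4 step at a time; state shown every 20 steps (Δt=0.2):
t=0.200: state=(2.887, 1.775)
t=0.400: state=(3.137, 1.656)
t=0.600: state=(3.451, 1.574)
t=0.800: state=(3.824, 1.531)
t=1.000: state=(4.249, 1.529)
t=1.200: state=(4.710, 1.573)
t=1.400: state=(5.178, 1.669)
t=1.600: state=(5.607, 1.825)
t=1.800: state=(5.937, 2.048)
t=2.000: state=(6.096, 2.336)
t=2.200: state=(6.028, 2.673)
t=2.400: state=(5.719, 3.021)
t=2.600: state=(5.216, 3.321)
t=2.800: state=(4.616, 3.518)
t=3.000: state=(4.021, 3.581)
t=3.200: state=(3.506, 3.511)
t=3.400: state=(3.102, 3.339)
t=3.600: state=(2.813, 3.103)
t=3.800: state=(2.630, 2.839)
t=4.000: state=(2.538, 2.574)
t=4.200: state=(2.525, 2.326)
t=4.400: state=(2.585, 2.105)
t=4.600: state=(2.711, 1.917)
t=4.800: state=(2.903, 1.765)
t=5.000: state=(3.158, 1.649)
t=5.200: state=(3.476, 1.570)
t=5.400: state=(3.853, 1.529)
t=5.600: state=(4.282, 1.531)
t=5.800: state=(4.744, 1.578)
t=6.000: state=(5.211, 1.678)
t=6.190: state=(5.616, 1.830)
largest grid value and its neighbours: y(2.980)=3.58059, y(2.990)=3.58074, y(3.000)=3.58055
parabola through these three points peaks at t≈2.989 with y≈3.58074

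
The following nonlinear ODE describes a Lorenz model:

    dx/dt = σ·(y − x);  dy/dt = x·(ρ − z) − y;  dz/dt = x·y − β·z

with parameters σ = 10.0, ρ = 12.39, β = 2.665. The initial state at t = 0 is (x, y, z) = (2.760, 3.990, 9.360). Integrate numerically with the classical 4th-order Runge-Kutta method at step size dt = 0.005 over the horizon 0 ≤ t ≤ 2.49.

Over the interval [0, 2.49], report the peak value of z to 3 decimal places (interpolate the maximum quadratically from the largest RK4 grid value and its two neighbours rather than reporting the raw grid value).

t=0.000: state=(2.760, 3.990, 9.360)
step 1 (dt=0.005): k1=(12.300, 4.373, -13.932), k2=(12.102, 4.552, -13.686), k3=(12.111, 4.549, -13.688), k4=(11.922, 4.727, -13.444); state += dt/6·(k1+2k2+2k3+k4)
t=0.005: state=(2.821, 4.013, 9.292)
t=0.010: state=(2.879, 4.037, 9.226)
t=0.015: state=(2.936, 4.063, 9.162)
continuing one RK4 step at a time; state shown every 20 steps (Δt=0.1):
t=0.100: state=(3.784, 4.741, 8.437)
t=0.200: state=(4.813, 5.929, 8.491)
t=0.300: state=(5.969, 7.104, 9.638)
t=0.400: state=(6.898, 7.513, 11.616)
t=0.500: state=(7.037, 6.675, 13.337)
t=0.600: state=(6.278, 5.235, 13.708)
t=0.700: state=(5.206, 4.213, 12.837)
t=0.800: state=(4.431, 3.905, 11.507)
t=0.900: state=(4.164, 4.146, 10.304)
t=1.000: state=(4.365, 4.767, 9.546)
t=1.100: state=(4.925, 5.617, 9.431)
t=1.200: state=(5.677, 6.442, 10.058)
t=1.300: state=(6.337, 6.828, 11.261)
t=1.400: state=(6.556, 6.479, 12.452)
t=1.500: state=(6.204, 5.626, 12.949)
t=1.600: state=(5.534, 4.843, 12.595)
t=1.700: state=(4.939, 4.478, 11.757)
t=1.800: state=(4.652, 4.544, 10.878)
t=1.900: state=(4.714, 4.934, 10.266)
t=2.000: state=(5.059, 5.507, 10.102)
t=2.100: state=(5.556, 6.069, 10.451)
t=2.200: state=(6.008, 6.362, 11.195)
t=2.300: state=(6.200, 6.211, 11.981)
t=2.400: state=(6.033, 5.711, 12.395)
t=2.490: state=(5.671, 5.222, 12.306)
largest grid value and its neighbours: z(0.570)=13.75592, z(0.575)=13.75677, z(0.580)=13.75394
parabola through these three points peaks at t≈0.574 with z≈13.75690

max z = 13.757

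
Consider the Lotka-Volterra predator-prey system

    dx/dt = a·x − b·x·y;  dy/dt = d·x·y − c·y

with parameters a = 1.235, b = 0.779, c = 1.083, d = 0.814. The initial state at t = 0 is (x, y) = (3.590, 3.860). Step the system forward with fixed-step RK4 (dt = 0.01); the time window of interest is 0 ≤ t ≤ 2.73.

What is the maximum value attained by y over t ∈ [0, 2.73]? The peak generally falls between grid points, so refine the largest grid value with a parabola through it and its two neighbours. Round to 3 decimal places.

t=0.000: state=(3.590, 3.860)
step 1 (dt=0.01): k1=(-6.361, 7.100), k2=(-6.403, 7.064), k3=(-6.402, 7.063), k4=(-6.442, 7.025); state += dt/6·(k1+2k2+2k3+k4)
t=0.010: state=(3.526, 3.931)
t=0.020: state=(3.461, 4.000)
t=0.030: state=(3.396, 4.069)
continuing one RK4 step at a time; state shown every 10 steps (Δt=0.1):
t=0.100: state=(2.929, 4.517)
t=0.200: state=(2.283, 5.009)
t=0.300: state=(1.728, 5.288)
t=0.400: state=(1.289, 5.361)
t=0.500: state=(0.963, 5.269)
t=0.600: state=(0.728, 5.063)
t=0.700: state=(0.561, 4.786)
t=0.800: state=(0.443, 4.473)
t=0.900: state=(0.358, 4.146)
t=1.000: state=(0.297, 3.820)
t=1.100: state=(0.253, 3.506)
t=1.200: state=(0.220, 3.207)
t=1.300: state=(0.196, 2.927)
t=1.400: state=(0.179, 2.666)
t=1.500: state=(0.166, 2.426)
t=1.600: state=(0.157, 2.206)
t=1.700: state=(0.150, 2.005)
t=1.800: state=(0.147, 1.821)
t=1.900: state=(0.145, 1.653)
t=2.000: state=(0.145, 1.501)
t=2.100: state=(0.147, 1.363)
t=2.200: state=(0.150, 1.238)
t=2.300: state=(0.155, 1.125)
t=2.400: state=(0.161, 1.022)
t=2.500: state=(0.169, 0.930)
t=2.600: state=(0.178, 0.846)
t=2.700: state=(0.190, 0.771)
t=2.730: state=(0.193, 0.750)
largest grid value and its neighbours: y(0.380)=5.36143, y(0.390)=5.36218, y(0.400)=5.36122
parabola through these three points peaks at t≈0.389 with y≈5.36218

max y = 5.362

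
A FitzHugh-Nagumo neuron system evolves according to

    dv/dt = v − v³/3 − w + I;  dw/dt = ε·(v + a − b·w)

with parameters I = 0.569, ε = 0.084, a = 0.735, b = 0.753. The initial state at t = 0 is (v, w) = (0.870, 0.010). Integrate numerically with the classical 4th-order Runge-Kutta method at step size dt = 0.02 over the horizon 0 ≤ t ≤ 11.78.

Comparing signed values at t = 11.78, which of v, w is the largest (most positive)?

largest component: w

t=0.000: state=(0.870, 0.010)
step 1 (dt=0.02): k1=(1.209, 0.134), k2=(1.211, 0.135), k3=(1.211, 0.135), k4=(1.212, 0.136); state += dt/6·(k1+2k2+2k3+k4)
t=0.020: state=(0.894, 0.013)
t=0.040: state=(0.918, 0.015)
t=0.060: state=(0.943, 0.018)
continuing one RK4 step at a time; state shown every 25 steps (Δt=0.5):
t=0.500: state=(1.434, 0.088)
t=1.000: state=(1.749, 0.183)
t=1.500: state=(1.838, 0.282)
t=2.000: state=(1.837, 0.380)
t=2.500: state=(1.809, 0.474)
t=3.000: state=(1.772, 0.563)
t=3.500: state=(1.732, 0.649)
t=4.000: state=(1.692, 0.730)
t=4.500: state=(1.650, 0.806)
t=5.000: state=(1.607, 0.879)
t=5.500: state=(1.563, 0.948)
t=6.000: state=(1.518, 1.012)
t=6.500: state=(1.472, 1.073)
t=7.000: state=(1.423, 1.130)
t=7.500: state=(1.373, 1.183)
t=8.000: state=(1.320, 1.232)
t=8.500: state=(1.263, 1.277)
t=9.000: state=(1.202, 1.319)
t=9.500: state=(1.136, 1.357)
t=10.000: state=(1.061, 1.390)
t=10.500: state=(0.976, 1.420)
t=11.000: state=(0.875, 1.444)
t=11.500: state=(0.749, 1.463)
t=11.780: state=(0.662, 1.471)
compare at T: v=0.662, w=1.471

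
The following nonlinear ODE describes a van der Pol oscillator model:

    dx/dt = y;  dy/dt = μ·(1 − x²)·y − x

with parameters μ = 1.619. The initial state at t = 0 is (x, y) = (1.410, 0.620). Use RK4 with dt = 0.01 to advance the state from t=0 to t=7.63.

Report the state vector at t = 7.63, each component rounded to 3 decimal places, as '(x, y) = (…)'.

(x, y) = (1.645, -0.509)

t=0.000: state=(1.410, 0.620)
step 1 (dt=0.01): k1=(0.620, -2.402), k2=(0.608, -2.394), k3=(0.608, -2.394), k4=(0.596, -2.386); state += dt/6·(k1+2k2+2k3+k4)
t=0.010: state=(1.416, 0.596)
t=0.020: state=(1.422, 0.572)
t=0.030: state=(1.428, 0.549)
continuing one RK4 step at a time; state shown every 25 steps (Δt=0.25):
t=0.250: state=(1.496, 0.099)
t=0.500: state=(1.476, -0.234)
t=0.750: state=(1.389, -0.446)
t=1.000: state=(1.256, -0.616)
t=1.250: state=(1.080, -0.804)
t=1.500: state=(0.848, -1.071)
t=1.750: state=(0.530, -1.512)
t=2.000: state=(0.065, -2.262)
t=2.250: state=(-0.620, -3.178)
t=2.500: state=(-1.415, -2.809)
t=2.750: state=(-1.894, -1.024)
t=3.000: state=(-2.004, -0.031)
t=3.250: state=(-1.965, 0.282)
t=3.500: state=(-1.880, 0.389)
t=3.750: state=(-1.775, 0.448)
t=4.000: state=(-1.656, 0.503)
t=4.250: state=(-1.522, 0.570)
t=4.500: state=(-1.369, 0.661)
t=4.750: state=(-1.188, 0.795)
t=5.000: state=(-0.965, 1.006)
t=5.250: state=(-0.673, 1.365)
t=5.500: state=(-0.259, 1.999)
t=5.750: state=(0.356, 2.956)
t=6.000: state=(1.168, 3.245)
t=6.250: state=(1.799, 1.605)
t=6.500: state=(2.006, 0.244)
t=6.750: state=(1.997, -0.218)
t=7.000: state=(1.922, -0.362)
t=7.250: state=(1.823, -0.427)
t=7.500: state=(1.709, -0.480)
t=7.630: state=(1.645, -0.509)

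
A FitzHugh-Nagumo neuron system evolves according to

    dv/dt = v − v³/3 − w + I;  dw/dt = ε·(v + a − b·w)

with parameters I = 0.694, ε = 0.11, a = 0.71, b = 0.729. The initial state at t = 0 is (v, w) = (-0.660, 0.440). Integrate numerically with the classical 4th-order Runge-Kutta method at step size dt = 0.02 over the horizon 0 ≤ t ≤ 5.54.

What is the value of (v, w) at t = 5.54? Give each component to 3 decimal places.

t=0.000: state=(-0.660, 0.440)
step 1 (dt=0.02): k1=(-0.310, -0.030), k2=(-0.312, -0.030), k3=(-0.312, -0.030), k4=(-0.313, -0.030); state += dt/6·(k1+2k2+2k3+k4)
t=0.020: state=(-0.666, 0.439)
t=0.040: state=(-0.673, 0.439)
t=0.060: state=(-0.679, 0.438)
continuing one RK4 step at a time; state shown every 10 steps (Δt=0.2):
t=0.200: state=(-0.725, 0.433)
t=0.400: state=(-0.795, 0.425)
t=0.600: state=(-0.868, 0.416)
t=0.800: state=(-0.943, 0.405)
t=1.000: state=(-1.017, 0.393)
t=1.200: state=(-1.088, 0.379)
t=1.400: state=(-1.154, 0.364)
t=1.600: state=(-1.212, 0.348)
t=1.800: state=(-1.262, 0.331)
t=2.000: state=(-1.304, 0.313)
t=2.200: state=(-1.336, 0.295)
t=2.400: state=(-1.361, 0.276)
t=2.600: state=(-1.378, 0.257)
t=2.800: state=(-1.389, 0.239)
t=3.000: state=(-1.394, 0.220)
t=3.200: state=(-1.396, 0.201)
t=3.400: state=(-1.393, 0.183)
t=3.600: state=(-1.388, 0.165)
t=3.800: state=(-1.381, 0.148)
t=4.000: state=(-1.371, 0.131)
t=4.200: state=(-1.360, 0.115)
t=4.400: state=(-1.348, 0.099)
t=4.600: state=(-1.335, 0.084)
t=4.800: state=(-1.321, 0.069)
t=5.000: state=(-1.306, 0.055)
t=5.200: state=(-1.290, 0.041)
t=5.400: state=(-1.274, 0.028)
t=5.540: state=(-1.263, 0.019)

(v, w) = (-1.263, 0.019)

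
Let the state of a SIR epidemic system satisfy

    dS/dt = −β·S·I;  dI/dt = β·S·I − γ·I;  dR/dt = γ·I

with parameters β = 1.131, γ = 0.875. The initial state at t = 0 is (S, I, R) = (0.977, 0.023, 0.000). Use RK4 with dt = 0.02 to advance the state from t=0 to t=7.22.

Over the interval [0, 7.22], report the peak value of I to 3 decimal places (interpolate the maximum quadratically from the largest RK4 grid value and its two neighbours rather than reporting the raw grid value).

max I = 0.046

t=0.000: state=(0.977, 0.023, 0.000)
step 1 (dt=0.02): k1=(-0.025, 0.005, 0.020), k2=(-0.025, 0.005, 0.020), k3=(-0.025, 0.005, 0.020), k4=(-0.026, 0.005, 0.020); state += dt/6·(k1+2k2+2k3+k4)
t=0.020: state=(0.976, 0.023, 0.000)
t=0.040: state=(0.976, 0.023, 0.001)
t=0.060: state=(0.975, 0.023, 0.001)
continuing one RK4 step at a time; state shown every 25 steps (Δt=0.5):
t=0.500: state=(0.964, 0.026, 0.011)
t=1.000: state=(0.949, 0.029, 0.023)
t=1.500: state=(0.933, 0.031, 0.036)
t=2.000: state=(0.916, 0.034, 0.050)
t=2.500: state=(0.898, 0.037, 0.065)
t=3.000: state=(0.879, 0.039, 0.082)
t=3.500: state=(0.859, 0.041, 0.100)
t=4.000: state=(0.838, 0.043, 0.118)
t=4.500: state=(0.818, 0.045, 0.138)
t=5.000: state=(0.797, 0.045, 0.157)
t=5.500: state=(0.777, 0.046, 0.177)
t=6.000: state=(0.757, 0.046, 0.197)
t=6.500: state=(0.738, 0.045, 0.217)
t=7.000: state=(0.720, 0.044, 0.237)
t=7.220: state=(0.712, 0.043, 0.245)
largest grid value and its neighbours: I(5.560)=0.04580, I(5.580)=0.04581, I(5.600)=0.04580
parabola through these three points peaks at t≈5.583 with I≈0.04581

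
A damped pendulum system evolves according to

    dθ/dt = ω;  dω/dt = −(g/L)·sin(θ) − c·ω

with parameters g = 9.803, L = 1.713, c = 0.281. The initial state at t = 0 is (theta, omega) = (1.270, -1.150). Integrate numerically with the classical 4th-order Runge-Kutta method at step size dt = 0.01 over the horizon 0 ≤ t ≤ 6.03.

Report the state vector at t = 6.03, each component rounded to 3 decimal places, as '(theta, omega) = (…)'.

(theta, omega) = (0.073, -1.310)

t=0.000: state=(1.270, -1.150)
step 1 (dt=0.01): k1=(-1.150, -5.143), k2=(-1.176, -5.126), k3=(-1.176, -5.125), k4=(-1.201, -5.108); state += dt/6·(k1+2k2+2k3+k4)
t=0.010: state=(1.258, -1.201)
t=0.020: state=(1.246, -1.252)
t=0.030: state=(1.233, -1.303)
continuing one RK4 step at a time; state shown every 20 steps (Δt=0.2):
t=0.200: state=(0.943, -2.085)
t=0.400: state=(0.458, -2.688)
t=0.600: state=(-0.095, -2.737)
t=0.800: state=(-0.597, -2.203)
t=1.000: state=(-0.951, -1.295)
t=1.200: state=(-1.107, -0.261)
t=1.400: state=(-1.057, 0.744)
t=1.600: state=(-0.819, 1.607)
t=1.800: state=(-0.434, 2.175)
t=2.000: state=(0.020, 2.283)
t=2.200: state=(0.445, 1.894)
t=2.400: state=(0.754, 1.152)
t=2.600: state=(0.896, 0.260)
t=2.800: state=(0.859, -0.620)
t=3.000: state=(0.658, -1.359)
t=3.200: state=(0.334, -1.818)
t=3.400: state=(-0.043, -1.879)
t=3.600: state=(-0.390, -1.530)
t=3.800: state=(-0.635, -0.891)
t=4.000: state=(-0.738, -0.125)
t=4.200: state=(-0.687, 0.619)
t=4.400: state=(-0.500, 1.215)
t=4.600: state=(-0.219, 1.543)
t=4.800: state=(0.094, 1.526)
t=5.000: state=(0.369, 1.180)
t=5.200: state=(0.551, 0.612)
t=5.400: state=(0.608, -0.042)
t=5.600: state=(0.537, -0.652)
t=5.800: state=(0.358, -1.104)
t=6.000: state=(0.113, -1.305)
t=6.030: state=(0.073, -1.310)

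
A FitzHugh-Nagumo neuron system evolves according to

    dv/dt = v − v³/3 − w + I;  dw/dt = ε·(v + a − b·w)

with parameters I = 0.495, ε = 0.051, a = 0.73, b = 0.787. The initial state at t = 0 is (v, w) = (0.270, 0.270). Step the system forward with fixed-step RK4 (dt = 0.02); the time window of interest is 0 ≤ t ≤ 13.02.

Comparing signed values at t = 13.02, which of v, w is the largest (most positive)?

largest component: w

t=0.000: state=(0.270, 0.270)
step 1 (dt=0.02): k1=(0.488, 0.040), k2=(0.493, 0.040), k3=(0.493, 0.040), k4=(0.497, 0.041); state += dt/6·(k1+2k2+2k3+k4)
t=0.020: state=(0.280, 0.271)
t=0.040: state=(0.290, 0.272)
t=0.060: state=(0.300, 0.272)
continuing one RK4 step at a time; state shown every 25 steps (Δt=0.5):
t=0.500: state=(0.569, 0.293)
t=1.000: state=(0.964, 0.325)
t=1.500: state=(1.351, 0.367)
t=2.000: state=(1.595, 0.415)
t=2.500: state=(1.694, 0.467)
t=3.000: state=(1.717, 0.520)
t=3.500: state=(1.709, 0.571)
t=4.000: state=(1.690, 0.621)
t=4.500: state=(1.666, 0.669)
t=5.000: state=(1.640, 0.716)
t=5.500: state=(1.614, 0.762)
t=6.000: state=(1.587, 0.805)
t=6.500: state=(1.559, 0.847)
t=7.000: state=(1.530, 0.888)
t=7.500: state=(1.501, 0.927)
t=8.000: state=(1.472, 0.965)
t=8.500: state=(1.441, 1.001)
t=9.000: state=(1.410, 1.035)
t=9.500: state=(1.377, 1.068)
t=10.000: state=(1.343, 1.100)
t=10.500: state=(1.308, 1.130)
t=11.000: state=(1.270, 1.158)
t=11.500: state=(1.231, 1.185)
t=12.000: state=(1.189, 1.211)
t=12.500: state=(1.144, 1.235)
t=13.000: state=(1.094, 1.257)
t=13.020: state=(1.092, 1.258)
compare at T: v=1.092, w=1.258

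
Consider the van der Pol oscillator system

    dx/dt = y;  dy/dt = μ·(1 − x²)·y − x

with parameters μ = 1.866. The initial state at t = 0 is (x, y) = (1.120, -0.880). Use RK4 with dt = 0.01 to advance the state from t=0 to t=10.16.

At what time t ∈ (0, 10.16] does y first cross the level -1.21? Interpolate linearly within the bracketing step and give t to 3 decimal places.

t = 0.303

t=0.000: state=(1.120, -0.880)
step 1 (dt=0.01): k1=(-0.880, -0.702), k2=(-0.884, -0.712), k3=(-0.884, -0.712), k4=(-0.887, -0.723); state += dt/6·(k1+2k2+2k3+k4)
t=0.010: state=(1.111, -0.887)
t=0.020: state=(1.102, -0.894)
t=0.030: state=(1.093, -0.902)
t=0.300: state=(0.814, -1.205)
next step: t=0.310: state=(0.802, -1.221) — y has crossed -1.21
linear interpolation between t=0.300 (-1.20529) and t=0.310 (-1.22124) → t≈0.303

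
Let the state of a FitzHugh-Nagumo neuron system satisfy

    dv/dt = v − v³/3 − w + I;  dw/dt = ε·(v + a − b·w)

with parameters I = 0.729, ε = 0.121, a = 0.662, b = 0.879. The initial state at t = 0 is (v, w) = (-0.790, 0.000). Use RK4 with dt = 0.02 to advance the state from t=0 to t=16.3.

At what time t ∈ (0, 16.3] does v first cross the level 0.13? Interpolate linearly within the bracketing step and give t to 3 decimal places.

t=0.000: state=(-0.790, 0.000)
step 1 (dt=0.02): k1=(0.103, -0.015), k2=(0.104, -0.015), k3=(0.104, -0.015), k4=(0.104, -0.015); state += dt/6·(k1+2k2+2k3+k4)
t=0.020: state=(-0.788, -0.000)
t=0.040: state=(-0.786, -0.001)
t=0.060: state=(-0.784, -0.001)
continuing one RK4 step at a time; state shown every 50 steps (Δt=1):
t=1.000: state=(-0.654, -0.007)
t=2.000: state=(-0.412, 0.007)
t=3.000: state=(0.105, 0.061)
t=3.020: state=(0.120, 0.063)
next step: t=3.040: state=(0.136, 0.064) — v has crossed 0.13
linear interpolation between t=3.020 (0.12040) and t=3.040 (0.13626) → t≈3.032

t = 3.032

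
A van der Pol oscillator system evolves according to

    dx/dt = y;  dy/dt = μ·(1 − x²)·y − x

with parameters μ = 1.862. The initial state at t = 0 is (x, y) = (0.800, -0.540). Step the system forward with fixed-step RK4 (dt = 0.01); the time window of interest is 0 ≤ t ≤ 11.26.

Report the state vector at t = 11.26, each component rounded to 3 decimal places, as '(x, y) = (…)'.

(x, y) = (-0.827, 1.127)

t=0.000: state=(0.800, -0.540)
step 1 (dt=0.01): k1=(-0.540, -1.162), k2=(-0.546, -1.168), k3=(-0.546, -1.168), k4=(-0.552, -1.173); state += dt/6·(k1+2k2+2k3+k4)
t=0.010: state=(0.795, -0.552)
t=0.020: state=(0.789, -0.563)
t=0.030: state=(0.783, -0.575)
continuing one RK4 step at a time; state shown every 50 steps (Δt=0.5):
t=0.500: state=(0.346, -1.398)
t=1.000: state=(-0.782, -3.104)
t=1.500: state=(-1.869, -0.653)
t=2.000: state=(-1.869, 0.301)
t=2.500: state=(-1.680, 0.435)
t=3.000: state=(-1.434, 0.561)
t=3.500: state=(-1.099, 0.816)
t=4.000: state=(-0.543, 1.553)
t=4.500: state=(0.705, 3.564)
t=5.000: state=(1.965, 0.682)
t=5.500: state=(1.961, -0.297)
t=6.000: state=(1.782, -0.401)
t=6.500: state=(1.560, -0.495)
t=7.000: state=(1.274, -0.668)
t=7.500: state=(0.852, -1.094)
t=8.000: state=(0.023, -2.501)
t=8.500: state=(-1.591, -2.625)
t=9.000: state=(-2.014, 0.119)
t=9.500: state=(-1.873, 0.363)
t=10.000: state=(-1.671, 0.445)
t=10.500: state=(-1.420, 0.570)
t=11.000: state=(-1.079, 0.837)
t=11.260: state=(-0.827, 1.127)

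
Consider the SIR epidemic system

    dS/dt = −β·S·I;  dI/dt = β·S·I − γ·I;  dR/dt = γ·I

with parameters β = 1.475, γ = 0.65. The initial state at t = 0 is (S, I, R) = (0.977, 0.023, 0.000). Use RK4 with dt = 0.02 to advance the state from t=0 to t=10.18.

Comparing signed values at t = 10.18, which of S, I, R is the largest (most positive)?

t=0.000: state=(0.977, 0.023, 0.000)
step 1 (dt=0.02): k1=(-0.033, 0.018, 0.015), k2=(-0.033, 0.018, 0.015), k3=(-0.033, 0.018, 0.015), k4=(-0.034, 0.018, 0.015); state += dt/6·(k1+2k2+2k3+k4)
t=0.020: state=(0.976, 0.023, 0.000)
t=0.040: state=(0.976, 0.024, 0.001)
t=0.060: state=(0.975, 0.024, 0.001)
continuing one RK4 step at a time; state shown every 25 steps (Δt=0.5):
t=0.500: state=(0.957, 0.034, 0.009)
t=1.000: state=(0.928, 0.049, 0.023)
t=1.500: state=(0.889, 0.069, 0.042)
t=2.000: state=(0.837, 0.095, 0.068)
t=2.500: state=(0.772, 0.124, 0.104)
t=3.000: state=(0.697, 0.154, 0.149)
t=3.500: state=(0.615, 0.181, 0.204)
t=4.000: state=(0.535, 0.200, 0.266)
t=4.500: state=(0.460, 0.208, 0.332)
t=5.000: state=(0.394, 0.206, 0.400)
t=5.500: state=(0.340, 0.195, 0.465)
t=6.000: state=(0.296, 0.178, 0.526)
t=6.500: state=(0.262, 0.158, 0.580)
t=7.000: state=(0.235, 0.137, 0.628)
t=7.500: state=(0.214, 0.117, 0.670)
t=8.000: state=(0.198, 0.098, 0.704)
t=8.500: state=(0.185, 0.082, 0.733)
t=9.000: state=(0.175, 0.067, 0.758)
t=9.500: state=(0.167, 0.055, 0.777)
t=10.000: state=(0.161, 0.045, 0.794)
t=10.180: state=(0.159, 0.042, 0.799)
compare at T: S=0.159, I=0.042, R=0.799

largest component: R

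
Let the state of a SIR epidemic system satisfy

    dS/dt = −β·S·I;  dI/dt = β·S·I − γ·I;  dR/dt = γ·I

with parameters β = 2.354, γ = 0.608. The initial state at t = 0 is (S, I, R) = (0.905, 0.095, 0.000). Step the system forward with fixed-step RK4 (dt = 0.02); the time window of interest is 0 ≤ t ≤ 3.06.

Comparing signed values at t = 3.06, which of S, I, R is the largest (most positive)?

t=0.000: state=(0.905, 0.095, 0.000)
step 1 (dt=0.02): k1=(-0.202, 0.145, 0.058), k2=(-0.205, 0.146, 0.059), k3=(-0.205, 0.146, 0.059), k4=(-0.208, 0.148, 0.060); state += dt/6·(k1+2k2+2k3+k4)
t=0.020: state=(0.901, 0.098, 0.001)
t=0.040: state=(0.897, 0.101, 0.002)
t=0.060: state=(0.892, 0.104, 0.004)
continuing one RK4 step at a time; state shown every 5 steps (Δt=0.1):
t=0.100: state=(0.883, 0.110, 0.006)
t=0.200: state=(0.859, 0.127, 0.013)
t=0.300: state=(0.832, 0.146, 0.022)
t=0.400: state=(0.802, 0.167, 0.031)
t=0.500: state=(0.769, 0.189, 0.042)
t=0.600: state=(0.733, 0.212, 0.054)
t=0.700: state=(0.696, 0.236, 0.068)
t=0.800: state=(0.656, 0.261, 0.083)
t=0.900: state=(0.615, 0.285, 0.100)
t=1.000: state=(0.574, 0.309, 0.118)
t=1.100: state=(0.532, 0.331, 0.137)
t=1.200: state=(0.491, 0.351, 0.158)
t=1.300: state=(0.451, 0.369, 0.180)
t=1.400: state=(0.413, 0.384, 0.203)
t=1.500: state=(0.377, 0.397, 0.226)
t=1.600: state=(0.343, 0.407, 0.251)
t=1.700: state=(0.311, 0.413, 0.276)
t=1.800: state=(0.282, 0.417, 0.301)
t=1.900: state=(0.256, 0.418, 0.326)
t=2.000: state=(0.232, 0.416, 0.352)
t=2.100: state=(0.210, 0.413, 0.377)
t=2.200: state=(0.191, 0.407, 0.402)
t=2.300: state=(0.174, 0.400, 0.427)
t=2.400: state=(0.158, 0.391, 0.451)
t=2.500: state=(0.144, 0.382, 0.474)
t=2.600: state=(0.132, 0.371, 0.497)
t=2.700: state=(0.121, 0.360, 0.519)
t=2.800: state=(0.112, 0.348, 0.541)
t=2.900: state=(0.103, 0.336, 0.561)
t=3.000: state=(0.095, 0.323, 0.581)
t=3.060: state=(0.091, 0.316, 0.593)
compare at T: S=0.091, I=0.316, R=0.593

largest component: R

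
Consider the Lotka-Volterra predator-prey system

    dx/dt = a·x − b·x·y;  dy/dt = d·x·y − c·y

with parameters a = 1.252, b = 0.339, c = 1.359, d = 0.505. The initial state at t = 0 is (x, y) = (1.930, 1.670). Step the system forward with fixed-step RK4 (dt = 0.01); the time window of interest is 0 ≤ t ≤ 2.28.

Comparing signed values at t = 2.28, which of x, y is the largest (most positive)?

largest component: y

t=0.000: state=(1.930, 1.670)
step 1 (dt=0.01): k1=(1.324, -0.642), k2=(1.330, -0.635), k3=(1.330, -0.635), k4=(1.337, -0.628); state += dt/6·(k1+2k2+2k3+k4)
t=0.010: state=(1.943, 1.664)
t=0.020: state=(1.957, 1.657)
t=0.030: state=(1.970, 1.651)
continuing one RK4 step at a time; state shown every 10 steps (Δt=0.1):
t=0.100: state=(2.069, 1.613)
t=0.200: state=(2.222, 1.569)
t=0.300: state=(2.389, 1.538)
t=0.400: state=(2.571, 1.522)
t=0.500: state=(2.768, 1.520)
t=0.600: state=(2.979, 1.534)
t=0.700: state=(3.203, 1.565)
t=0.800: state=(3.440, 1.616)
t=0.900: state=(3.687, 1.689)
t=1.000: state=(3.940, 1.787)
t=1.100: state=(4.194, 1.916)
t=1.200: state=(4.443, 2.080)
t=1.300: state=(4.677, 2.286)
t=1.400: state=(4.885, 2.541)
t=1.500: state=(5.054, 2.851)
t=1.600: state=(5.168, 3.223)
t=1.700: state=(5.214, 3.657)
t=1.800: state=(5.177, 4.152)
t=1.900: state=(5.051, 4.694)
t=2.000: state=(4.836, 5.262)
t=2.100: state=(4.542, 5.822)
t=2.200: state=(4.188, 6.337)
t=2.280: state=(3.879, 6.691)
compare at T: x=3.879, y=6.691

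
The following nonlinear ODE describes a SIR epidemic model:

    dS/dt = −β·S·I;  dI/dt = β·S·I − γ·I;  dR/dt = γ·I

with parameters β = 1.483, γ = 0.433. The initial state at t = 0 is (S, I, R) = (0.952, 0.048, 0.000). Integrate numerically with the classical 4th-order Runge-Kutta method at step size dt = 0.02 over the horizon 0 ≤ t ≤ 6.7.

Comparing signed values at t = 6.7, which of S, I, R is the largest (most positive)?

t=0.000: state=(0.952, 0.048, 0.000)
step 1 (dt=0.02): k1=(-0.068, 0.047, 0.021), k2=(-0.068, 0.047, 0.021), k3=(-0.068, 0.047, 0.021), k4=(-0.069, 0.048, 0.021); state += dt/6·(k1+2k2+2k3+k4)
t=0.020: state=(0.951, 0.049, 0.000)
t=0.040: state=(0.949, 0.050, 0.001)
t=0.060: state=(0.948, 0.051, 0.001)
continuing one RK4 step at a time; state shown every 25 steps (Δt=0.5):
t=0.500: state=(0.909, 0.077, 0.013)
t=1.000: state=(0.846, 0.119, 0.034)
t=1.500: state=(0.759, 0.175, 0.066)
t=2.000: state=(0.652, 0.237, 0.111)
t=2.500: state=(0.534, 0.297, 0.169)
t=3.000: state=(0.421, 0.341, 0.238)
t=3.500: state=(0.324, 0.361, 0.314)
t=4.000: state=(0.248, 0.359, 0.393)
t=4.500: state=(0.191, 0.340, 0.469)
t=5.000: state=(0.150, 0.311, 0.539)
t=5.500: state=(0.121, 0.276, 0.603)
t=6.000: state=(0.100, 0.241, 0.659)
t=6.500: state=(0.084, 0.208, 0.707)
t=6.700: state=(0.079, 0.196, 0.725)
compare at T: S=0.079, I=0.196, R=0.725

largest component: R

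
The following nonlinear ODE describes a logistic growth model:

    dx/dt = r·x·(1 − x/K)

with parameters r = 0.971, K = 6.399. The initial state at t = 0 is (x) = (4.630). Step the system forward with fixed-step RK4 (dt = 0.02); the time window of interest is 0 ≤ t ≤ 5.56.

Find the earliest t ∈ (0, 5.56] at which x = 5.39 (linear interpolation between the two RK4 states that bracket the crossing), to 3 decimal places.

t=0.000: state=(4.630)
step 1 (dt=0.02): k1=(1.243), k2=(1.237), k3=(1.237), k4=(1.232); state += dt/6·(k1+2k2+2k3+k4)
t=0.020: state=(4.655)
t=0.040: state=(4.679)
t=0.060: state=(4.704)
continuing one RK4 step at a time; state shown every 10 steps (Δt=0.2):
t=0.200: state=(4.868)
t=0.400: state=(5.082)
t=0.600: state=(5.274)
t=0.720: state=(5.378)
next step: t=0.740: state=(5.394) — x has crossed 5.39
linear interpolation between t=0.720 (5.37777) and t=0.740 (5.39432) → t≈0.735

t = 0.735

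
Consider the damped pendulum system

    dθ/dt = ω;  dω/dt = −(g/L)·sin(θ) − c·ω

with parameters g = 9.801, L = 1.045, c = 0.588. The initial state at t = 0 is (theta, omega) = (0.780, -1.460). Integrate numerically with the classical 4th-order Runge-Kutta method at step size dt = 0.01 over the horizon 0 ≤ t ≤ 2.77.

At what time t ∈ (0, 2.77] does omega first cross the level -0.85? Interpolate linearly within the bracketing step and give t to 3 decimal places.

t=0.000: state=(0.780, -1.460)
step 1 (dt=0.01): k1=(-1.460, -5.738), k2=(-1.489, -5.672), k3=(-1.488, -5.671), k4=(-1.517, -5.604); state += dt/6·(k1+2k2+2k3+k4)
t=0.010: state=(0.765, -1.517)
t=0.020: state=(0.750, -1.572)
t=0.030: state=(0.734, -1.626)
continuing one RK4 step at a time; state shown every 10 steps (Δt=0.1):
t=0.100: state=(0.608, -1.961)
t=0.200: state=(0.394, -2.286)
t=0.300: state=(0.157, -2.403)
t=0.400: state=(-0.080, -2.299)
t=0.500: state=(-0.296, -1.995)
t=0.600: state=(-0.473, -1.536)
t=0.700: state=(-0.600, -0.979)
t=0.720: state=(-0.618, -0.861)
next step: t=0.730: state=(-0.626, -0.801) — omega has crossed -0.85
linear interpolation between t=0.720 (-0.86077) and t=0.730 (-0.80121) → t≈0.722

t = 0.722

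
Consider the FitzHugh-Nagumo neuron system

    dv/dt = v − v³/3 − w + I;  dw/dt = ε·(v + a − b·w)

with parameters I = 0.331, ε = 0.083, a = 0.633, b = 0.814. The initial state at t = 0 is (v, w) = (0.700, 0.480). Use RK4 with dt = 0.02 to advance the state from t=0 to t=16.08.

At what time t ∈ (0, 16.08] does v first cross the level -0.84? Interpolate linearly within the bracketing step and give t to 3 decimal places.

t=0.000: state=(0.700, 0.480)
step 1 (dt=0.02): k1=(0.437, 0.078), k2=(0.438, 0.079), k3=(0.438, 0.079), k4=(0.440, 0.079); state += dt/6·(k1+2k2+2k3+k4)
t=0.020: state=(0.709, 0.482)
t=0.040: state=(0.718, 0.483)
t=0.060: state=(0.726, 0.485)
continuing one RK4 step at a time; state shown every 50 steps (Δt=1):
t=1.000: state=(1.152, 0.574)
t=2.000: state=(1.408, 0.692)
t=3.000: state=(1.436, 0.813)
t=4.000: state=(1.374, 0.924)
t=5.000: state=(1.278, 1.021)
t=6.000: state=(1.159, 1.103)
t=7.000: state=(1.010, 1.169)
t=8.000: state=(0.802, 1.216)
t=9.000: state=(0.453, 1.239)
t=10.000: state=(-0.337, 1.218)
t=10.360: state=(-0.832, 1.191)
next step: t=10.380: state=(-0.862, 1.189) — v has crossed -0.84
linear interpolation between t=10.360 (-0.83223) and t=10.380 (-0.86229) → t≈10.365

t = 10.365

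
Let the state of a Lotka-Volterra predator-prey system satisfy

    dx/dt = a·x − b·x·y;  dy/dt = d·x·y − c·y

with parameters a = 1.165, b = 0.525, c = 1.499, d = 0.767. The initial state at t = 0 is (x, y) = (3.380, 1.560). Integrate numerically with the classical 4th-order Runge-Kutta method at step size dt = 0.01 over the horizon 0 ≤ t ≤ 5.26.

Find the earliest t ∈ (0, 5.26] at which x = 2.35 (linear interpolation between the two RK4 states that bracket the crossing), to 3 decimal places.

t=0.000: state=(3.380, 1.560)
step 1 (dt=0.01): k1=(1.169, 1.706), k2=(1.156, 1.722), k3=(1.156, 1.722), k4=(1.143, 1.739); state += dt/6·(k1+2k2+2k3+k4)
t=0.010: state=(3.392, 1.577)
t=0.020: state=(3.403, 1.595)
t=0.030: state=(3.414, 1.613)
continuing one RK4 step at a time; state shown every 20 steps (Δt=0.2):
t=0.200: state=(3.549, 1.970)
t=0.400: state=(3.543, 2.522)
t=0.600: state=(3.319, 3.172)
t=0.800: state=(2.903, 3.795)
t=1.000: state=(2.400, 4.225)
t=1.010: state=(2.375, 4.239)
next step: t=1.020: state=(2.350, 4.252) — x has crossed 2.35
linear interpolation between t=1.010 (2.37476) and t=1.020 (2.34962) → t≈1.020

t = 1.020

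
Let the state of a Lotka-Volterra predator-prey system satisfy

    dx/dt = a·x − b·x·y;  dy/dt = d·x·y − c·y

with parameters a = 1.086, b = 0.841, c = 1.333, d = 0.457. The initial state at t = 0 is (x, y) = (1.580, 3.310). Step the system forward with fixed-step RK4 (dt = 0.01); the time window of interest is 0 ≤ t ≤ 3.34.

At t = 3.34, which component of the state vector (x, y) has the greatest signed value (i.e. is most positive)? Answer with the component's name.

t=0.000: state=(1.580, 3.310)
step 1 (dt=0.01): k1=(-2.682, -2.022), k2=(-2.646, -2.036), k3=(-2.647, -2.036), k4=(-2.611, -2.050); state += dt/6·(k1+2k2+2k3+k4)
t=0.010: state=(1.554, 3.290)
t=0.020: state=(1.528, 3.269)
t=0.030: state=(1.503, 3.248)
continuing one RK4 step at a time; state shown every 20 steps (Δt=0.2):
t=0.200: state=(1.167, 2.870)
t=0.400: state=(0.930, 2.417)
t=0.600: state=(0.797, 2.002)
t=0.800: state=(0.730, 1.644)
t=1.000: state=(0.706, 1.344)
t=1.200: state=(0.715, 1.098)
t=1.400: state=(0.751, 0.899)
t=1.600: state=(0.814, 0.740)
t=1.800: state=(0.903, 0.613)
t=2.000: state=(1.021, 0.512)
t=2.200: state=(1.172, 0.434)
t=2.400: state=(1.361, 0.373)
t=2.600: state=(1.595, 0.327)
t=2.800: state=(1.881, 0.293)
t=3.000: state=(2.230, 0.271)
t=3.200: state=(2.650, 0.259)
t=3.340: state=(2.993, 0.258)
compare at T: x=2.993, y=0.258

largest component: x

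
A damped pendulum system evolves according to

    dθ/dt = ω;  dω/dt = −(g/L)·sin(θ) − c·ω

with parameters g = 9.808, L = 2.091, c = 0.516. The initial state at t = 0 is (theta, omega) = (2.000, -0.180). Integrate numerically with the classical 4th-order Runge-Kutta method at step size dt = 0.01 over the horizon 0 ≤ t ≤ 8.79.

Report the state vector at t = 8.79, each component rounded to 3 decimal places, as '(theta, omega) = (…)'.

t=0.000: state=(2.000, -0.180)
step 1 (dt=0.01): k1=(-0.180, -4.172), k2=(-0.201, -4.163), k3=(-0.201, -4.163), k4=(-0.222, -4.155); state += dt/6·(k1+2k2+2k3+k4)
t=0.010: state=(1.998, -0.222)
t=0.020: state=(1.996, -0.263)
t=0.030: state=(1.993, -0.304)
continuing one RK4 step at a time; state shown every 50 steps (Δt=0.5):
t=0.500: state=(1.411, -2.132)
t=1.000: state=(0.044, -2.922)
t=1.500: state=(-1.042, -1.146)
t=2.000: state=(-1.058, 0.991)
t=2.500: state=(-0.233, 2.013)
t=3.000: state=(0.607, 1.065)
t=3.500: state=(0.723, -0.563)
t=4.000: state=(0.183, -1.369)
t=4.500: state=(-0.399, -0.760)
t=5.000: state=(-0.486, 0.391)
t=5.500: state=(-0.113, 0.937)
t=6.000: state=(0.280, 0.497)
t=6.500: state=(0.324, -0.299)
t=7.000: state=(0.060, -0.642)
t=7.500: state=(-0.200, -0.310)
t=8.000: state=(-0.215, 0.234)
t=8.500: state=(-0.026, 0.438)
t=8.790: state=(0.089, 0.332)

(theta, omega) = (0.089, 0.332)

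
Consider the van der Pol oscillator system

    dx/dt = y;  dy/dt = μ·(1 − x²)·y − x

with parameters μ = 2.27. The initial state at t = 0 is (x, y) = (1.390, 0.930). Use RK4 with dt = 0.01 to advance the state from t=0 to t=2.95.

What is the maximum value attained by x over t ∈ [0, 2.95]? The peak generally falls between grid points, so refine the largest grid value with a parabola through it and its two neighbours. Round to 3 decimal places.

t=0.000: state=(1.390, 0.930)
step 1 (dt=0.01): k1=(0.930, -3.358), k2=(0.913, -3.354), k3=(0.913, -3.353), k4=(0.896, -3.348); state += dt/6·(k1+2k2+2k3+k4)
t=0.010: state=(1.399, 0.896)
t=0.020: state=(1.408, 0.863)
t=0.030: state=(1.416, 0.830)
continuing one RK4 step at a time; state shown every 10 steps (Δt=0.1):
t=0.100: state=(1.467, 0.606)
t=0.200: state=(1.513, 0.329)
t=0.300: state=(1.534, 0.112)
t=0.400: state=(1.537, -0.050)
t=0.500: state=(1.526, -0.169)
t=0.600: state=(1.504, -0.257)
t=0.700: state=(1.475, -0.325)
t=0.800: state=(1.440, -0.381)
t=0.900: state=(1.399, -0.429)
t=1.000: state=(1.354, -0.475)
t=1.100: state=(1.304, -0.522)
t=1.200: state=(1.249, -0.571)
t=1.300: state=(1.190, -0.627)
t=1.400: state=(1.124, -0.692)
t=1.500: state=(1.051, -0.771)
t=1.600: state=(0.969, -0.868)
t=1.700: state=(0.876, -0.992)
t=1.800: state=(0.769, -1.152)
t=1.900: state=(0.644, -1.365)
t=2.000: state=(0.494, -1.652)
t=2.100: state=(0.310, -2.041)
t=2.200: state=(0.081, -2.558)
t=2.300: state=(-0.205, -3.197)
t=2.400: state=(-0.558, -3.834)
t=2.500: state=(-0.961, -4.133)
t=2.600: state=(-1.359, -3.692)
t=2.700: state=(-1.677, -2.593)
t=2.800: state=(-1.876, -1.436)
t=2.900: state=(-1.976, -0.628)
t=2.950: state=(-2.001, -0.364)
largest grid value and its neighbours: x(0.360)=1.53786, x(0.370)=1.53787, x(0.380)=1.53773
parabola through these three points peaks at t≈0.366 with x≈1.53788

max x = 1.538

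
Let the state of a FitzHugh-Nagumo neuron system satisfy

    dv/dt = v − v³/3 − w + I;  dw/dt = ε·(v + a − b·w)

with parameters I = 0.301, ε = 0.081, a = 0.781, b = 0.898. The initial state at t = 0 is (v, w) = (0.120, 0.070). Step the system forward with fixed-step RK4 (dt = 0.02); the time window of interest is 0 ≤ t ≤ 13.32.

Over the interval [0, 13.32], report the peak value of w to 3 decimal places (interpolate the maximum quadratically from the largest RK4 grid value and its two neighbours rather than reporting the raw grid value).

max w = 1.225

t=0.000: state=(0.120, 0.070)
step 1 (dt=0.02): k1=(0.350, 0.068), k2=(0.353, 0.068), k3=(0.353, 0.068), k4=(0.356, 0.068); state += dt/6·(k1+2k2+2k3+k4)
t=0.020: state=(0.127, 0.071)
t=0.040: state=(0.134, 0.073)
t=0.060: state=(0.142, 0.074)
continuing one RK4 step at a time; state shown every 25 steps (Δt=0.5):
t=0.500: state=(0.334, 0.107)
t=1.000: state=(0.639, 0.154)
t=1.500: state=(1.013, 0.212)
t=2.000: state=(1.349, 0.283)
t=2.500: state=(1.547, 0.362)
t=3.000: state=(1.620, 0.443)
t=3.500: state=(1.625, 0.523)
t=4.000: state=(1.601, 0.600)
t=4.500: state=(1.563, 0.672)
t=5.000: state=(1.520, 0.741)
t=5.500: state=(1.473, 0.805)
t=6.000: state=(1.424, 0.865)
t=6.500: state=(1.371, 0.921)
t=7.000: state=(1.316, 0.972)
t=7.500: state=(1.256, 1.020)
t=8.000: state=(1.192, 1.063)
t=8.500: state=(1.121, 1.102)
t=9.000: state=(1.041, 1.137)
t=9.500: state=(0.948, 1.167)
t=10.000: state=(0.836, 1.192)
t=10.500: state=(0.694, 1.211)
t=11.000: state=(0.500, 1.223)
t=11.500: state=(0.211, 1.225)
t=12.000: state=(-0.248, 1.212)
t=12.500: state=(-0.941, 1.177)
t=13.000: state=(-1.621, 1.114)
t=13.320: state=(-1.857, 1.063)
largest grid value and its neighbours: w(11.320)=1.22528, w(11.340)=1.22529, w(11.360)=1.22528
parabola through these three points peaks at t≈11.337 with w≈1.22529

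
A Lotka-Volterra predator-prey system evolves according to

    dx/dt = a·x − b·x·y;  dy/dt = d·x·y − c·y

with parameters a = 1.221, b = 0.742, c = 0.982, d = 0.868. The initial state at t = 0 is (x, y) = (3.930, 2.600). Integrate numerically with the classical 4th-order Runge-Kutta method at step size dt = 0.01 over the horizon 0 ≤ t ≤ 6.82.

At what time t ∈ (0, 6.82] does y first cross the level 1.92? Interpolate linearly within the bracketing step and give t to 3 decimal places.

t=0.000: state=(3.930, 2.600)
step 1 (dt=0.01): k1=(-2.783, 6.316), k2=(-2.865, 6.361), k3=(-2.865, 6.361), k4=(-2.947, 6.404); state += dt/6·(k1+2k2+2k3+k4)
t=0.010: state=(3.901, 2.664)
t=0.020: state=(3.871, 2.728)
t=0.030: state=(3.839, 2.793)
continuing one RK4 step at a time; state shown every 25 steps (Δt=0.25):
t=0.250: state=(2.816, 4.283)
t=0.500: state=(1.538, 5.341)
t=0.750: state=(0.766, 5.313)
t=1.000: state=(0.409, 4.698)
t=1.250: state=(0.249, 3.938)
t=1.500: state=(0.174, 3.222)
t=1.750: state=(0.138, 2.607)
t=2.000: state=(0.121, 2.097)
t=2.100: state=(0.118, 1.920)
next step: t=2.110: state=(0.118, 1.904) — y has crossed 1.92
linear interpolation between t=2.100 (1.92039) and t=2.110 (1.90357) → t≈2.100

t = 2.100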